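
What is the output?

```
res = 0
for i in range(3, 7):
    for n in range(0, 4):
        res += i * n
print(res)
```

108

i=3,n=0: res = 0+0 = 0
i=3,n=1: res = 0+3 = 3
i=3,n=2: res = 3+6 = 9
i=3,n=3: res = 9+9 = 18
i=4,n=0: res = 18+0 = 18
i=4,n=1: res = 18+4 = 22
i=4,n=2: res = 22+8 = 30
i=4,n=3: res = 30+12 = 42
i=5,n=0: res = 42+0 = 42
i=5,n=1: res = 42+5 = 47
i=5,n=2: res = 47+10 = 57
i=5,n=3: res = 57+15 = 72
i=6,n=0: res = 72+0 = 72
i=6,n=1: res = 72+6 = 78
i=6,n=2: res = 78+12 = 90
i=6,n=3: res = 90+18 = 108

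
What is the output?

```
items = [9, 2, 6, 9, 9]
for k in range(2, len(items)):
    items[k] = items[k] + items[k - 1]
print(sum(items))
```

k=2: items[2] = 6+2 = 8 → [9, 2, 8, 9, 9]
k=3: items[3] = 9+8 = 17 → [9, 2, 8, 17, 9]
k=4: items[4] = 9+17 = 26 → [9, 2, 8, 17, 26]
sum = 62

62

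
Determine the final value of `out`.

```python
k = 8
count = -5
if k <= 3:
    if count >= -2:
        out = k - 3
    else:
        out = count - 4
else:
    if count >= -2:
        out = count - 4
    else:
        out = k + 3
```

11

k=8, count=-5
k <= 3 is False; count >= -2 is False
→ out = k + 3 = 11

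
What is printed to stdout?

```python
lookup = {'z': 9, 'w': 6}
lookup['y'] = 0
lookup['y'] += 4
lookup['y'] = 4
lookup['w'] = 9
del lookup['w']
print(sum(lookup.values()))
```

13

lookup['y'] = 0 → {'z': 9, 'w': 6, 'y': 0}
lookup['y'] = 0+4 = 4 → {'z': 9, 'w': 6, 'y': 4}
lookup['y'] = 4 → {'z': 9, 'w': 6, 'y': 4}
lookup['w'] = 9 → {'z': 9, 'w': 9, 'y': 4}
del 'w' → {'z': 9, 'y': 4}
sum of values = 13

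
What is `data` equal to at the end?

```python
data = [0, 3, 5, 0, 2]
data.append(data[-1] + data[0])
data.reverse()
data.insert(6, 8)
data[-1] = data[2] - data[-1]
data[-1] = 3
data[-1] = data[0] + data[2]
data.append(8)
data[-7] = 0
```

[2, 0, 0, 5, 3, 0, 2, 8]

append data[-1]+data[0] = 2+0 = 2 → [0, 3, 5, 0, 2, 2]
reverse → [2, 2, 0, 5, 3, 0]
insert 8 at 6 → [2, 2, 0, 5, 3, 0, 8]
data[-1] = data[2]-data[-1] = 0-8 = -8 → [2, 2, 0, 5, 3, 0, -8]
data[-1] = 3 → [2, 2, 0, 5, 3, 0, 3]
data[-1] = data[0]+data[2] = 2+0 = 2 → [2, 2, 0, 5, 3, 0, 2]
append 8 → [2, 2, 0, 5, 3, 0, 2, 8]
data[-7] = 0 → [2, 0, 0, 5, 3, 0, 2, 8]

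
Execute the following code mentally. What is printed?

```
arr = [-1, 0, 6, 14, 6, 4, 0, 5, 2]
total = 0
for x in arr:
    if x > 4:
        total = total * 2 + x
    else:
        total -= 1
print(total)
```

x=-1: not >4, total = 0-1 = -1
x=0: not >4, total = (-1)-1 = -2
x=6: >4, total = (-2)*2+6 = 2
x=14: >4, total = 2*2+14 = 18
x=6: >4, total = 18*2+6 = 42
x=4: not >4, total = 42-1 = 41
x=0: not >4, total = 41-1 = 40
x=5: >4, total = 40*2+5 = 85
x=2: not >4, total = 85-1 = 84

84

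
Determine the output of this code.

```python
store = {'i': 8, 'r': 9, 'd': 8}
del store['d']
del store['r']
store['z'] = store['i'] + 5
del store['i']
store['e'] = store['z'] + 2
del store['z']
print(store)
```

del 'd' → {'i': 8, 'r': 9}
del 'r' → {'i': 8}
store['z'] = store['i']+5 = 13 → {'i': 8, 'z': 13}
del 'i' → {'z': 13}
store['e'] = store['z']+2 = 15 → {'z': 13, 'e': 15}
del 'z' → {'e': 15}

{'e': 15}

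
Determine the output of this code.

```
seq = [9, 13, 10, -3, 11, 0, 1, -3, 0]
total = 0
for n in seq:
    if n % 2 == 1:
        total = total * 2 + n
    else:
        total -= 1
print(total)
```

494

n=9: odd, total = 0*2+9 = 9
n=13: odd, total = 9*2+13 = 31
n=10: not odd, total = 31-1 = 30
n=-3: odd, total = 30*2+(-3) = 57
n=11: odd, total = 57*2+11 = 125
n=0: not odd, total = 125-1 = 124
n=1: odd, total = 124*2+1 = 249
n=-3: odd, total = 249*2+(-3) = 495
n=0: not odd, total = 495-1 = 494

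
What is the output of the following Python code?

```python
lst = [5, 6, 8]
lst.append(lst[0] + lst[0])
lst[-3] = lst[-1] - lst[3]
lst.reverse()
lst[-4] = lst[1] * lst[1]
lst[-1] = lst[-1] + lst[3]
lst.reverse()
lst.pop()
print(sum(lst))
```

append lst[0]+lst[0] = 5+5 = 10 → [5, 6, 8, 10]
lst[-3] = lst[-1]-lst[3] = 10-10 = 0 → [5, 0, 8, 10]
reverse → [10, 8, 0, 5]
lst[-4] = lst[1]*lst[1] = 8*8 = 64 → [64, 8, 0, 5]
lst[-1] = lst[-1]+lst[3] = 5+5 = 10 → [64, 8, 0, 10]
reverse → [10, 0, 8, 64]
pop() removes 64 → [10, 0, 8]
sum = 18

18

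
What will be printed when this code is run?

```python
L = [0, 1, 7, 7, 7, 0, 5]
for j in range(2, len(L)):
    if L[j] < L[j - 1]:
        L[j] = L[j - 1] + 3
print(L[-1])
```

j=2: 7>=1, unchanged → [0, 1, 7, 7, 7, 0, 5]
j=3: 7>=7, unchanged → [0, 1, 7, 7, 7, 0, 5]
j=4: 7>=7, unchanged → [0, 1, 7, 7, 7, 0, 5]
j=5: 0<7, L[5] = 7+3 = 10 → [0, 1, 7, 7, 7, 10, 5]
j=6: 5<10, L[6] = 10+3 = 13 → [0, 1, 7, 7, 7, 10, 13]

13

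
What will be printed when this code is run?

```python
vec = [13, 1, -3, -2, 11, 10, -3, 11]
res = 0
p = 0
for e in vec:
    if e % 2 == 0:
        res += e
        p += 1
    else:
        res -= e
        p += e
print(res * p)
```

-704

e=13: not even, res = 0-13 = -13; p=13
e=1: not even, res = (-13)-1 = -14; p=14
e=-3: not even, res = (-14)-(-3) = -11; p=11
e=-2: even, res = (-11)+(-2) = -13; p=12
e=11: not even, res = (-13)-11 = -24; p=23
e=10: even, res = (-24)+10 = -14; p=24
e=-3: not even, res = (-14)-(-3) = -11; p=21
e=11: not even, res = (-11)-11 = -22; p=32
res*p = (-22)*32 = -704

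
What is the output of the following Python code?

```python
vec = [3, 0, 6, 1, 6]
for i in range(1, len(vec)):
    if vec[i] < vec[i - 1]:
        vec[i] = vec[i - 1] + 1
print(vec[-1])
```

8

i=1: 0<3, vec[1] = 3+1 = 4 → [3, 4, 6, 1, 6]
i=2: 6>=4, unchanged → [3, 4, 6, 1, 6]
i=3: 1<6, vec[3] = 6+1 = 7 → [3, 4, 6, 7, 6]
i=4: 6<7, vec[4] = 7+1 = 8 → [3, 4, 6, 7, 8]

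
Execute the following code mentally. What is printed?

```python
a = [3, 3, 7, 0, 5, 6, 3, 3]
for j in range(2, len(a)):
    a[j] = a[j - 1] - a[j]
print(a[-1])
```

-21

j=2: a[2] = 3-7 = -4 → [3, 3, -4, 0, 5, 6, 3, 3]
j=3: a[3] = (-4)-0 = -4 → [3, 3, -4, -4, 5, 6, 3, 3]
j=4: a[4] = (-4)-5 = -9 → [3, 3, -4, -4, -9, 6, 3, 3]
j=5: a[5] = (-9)-6 = -15 → [3, 3, -4, -4, -9, -15, 3, 3]
j=6: a[6] = (-15)-3 = -18 → [3, 3, -4, -4, -9, -15, -18, 3]
j=7: a[7] = (-18)-3 = -21 → [3, 3, -4, -4, -9, -15, -18, -21]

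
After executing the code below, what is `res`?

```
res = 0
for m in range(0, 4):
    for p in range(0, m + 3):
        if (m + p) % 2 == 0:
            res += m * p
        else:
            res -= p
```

30

m=0,p=0: even sum, res = 0+0 = 0
m=0,p=1: odd sum, res = 0-1 = -1
m=0,p=2: even sum, res = (-1)+0 = -1
m=1,p=0: odd sum, res = (-1)-0 = -1
m=1,p=1: even sum, res = (-1)+1 = 0
m=1,p=2: odd sum, res = 0-2 = -2
m=1,p=3: even sum, res = (-2)+3 = 1
m=2,p=0: even sum, res = 1+0 = 1
m=2,p=1: odd sum, res = 1-1 = 0
m=2,p=2: even sum, res = 0+4 = 4
m=2,p=3: odd sum, res = 4-3 = 1
m=2,p=4: even sum, res = 1+8 = 9
m=3,p=0: odd sum, res = 9-0 = 9
m=3,p=1: even sum, res = 9+3 = 12
m=3,p=2: odd sum, res = 12-2 = 10
m=3,p=3: even sum, res = 10+9 = 19
m=3,p=4: odd sum, res = 19-4 = 15
m=3,p=5: even sum, res = 15+15 = 30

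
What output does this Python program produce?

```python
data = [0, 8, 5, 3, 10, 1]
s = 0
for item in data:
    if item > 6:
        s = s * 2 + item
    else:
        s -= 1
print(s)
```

17

item=0: not >6, s = 0-1 = -1
item=8: >6, s = (-1)*2+8 = 6
item=5: not >6, s = 6-1 = 5
item=3: not >6, s = 5-1 = 4
item=10: >6, s = 4*2+10 = 18
item=1: not >6, s = 18-1 = 17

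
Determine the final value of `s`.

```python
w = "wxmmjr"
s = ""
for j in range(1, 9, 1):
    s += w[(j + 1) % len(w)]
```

'mmjrwxmm'

j=1: add w[2]='m' → 'm'
j=2: add w[3]='m' → 'mm'
j=3: add w[4]='j' → 'mmj'
j=4: add w[5]='r' → 'mmjr'
j=5: add w[0]='w' → 'mmjrw'
j=6: add w[1]='x' → 'mmjrwx'
j=7: add w[2]='m' → 'mmjrwxm'
j=8: add w[3]='m' → 'mmjrwxmm'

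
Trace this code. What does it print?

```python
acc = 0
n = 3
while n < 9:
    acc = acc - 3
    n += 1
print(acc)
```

n=3: acc = 0-3 = -3
n=4: acc = (-3)-3 = -6
n=5: acc = (-6)-3 = -9
n=6: acc = (-9)-3 = -12
n=7: acc = (-12)-3 = -15
n=8: acc = (-15)-3 = -18

-18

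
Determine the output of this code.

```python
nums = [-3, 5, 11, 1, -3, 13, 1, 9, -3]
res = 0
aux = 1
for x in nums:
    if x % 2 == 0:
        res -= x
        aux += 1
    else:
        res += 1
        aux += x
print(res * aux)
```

x=-3: not even, res = 0+1 = 1; aux=-2
x=5: not even, res = 1+1 = 2; aux=3
x=11: not even, res = 2+1 = 3; aux=14
x=1: not even, res = 3+1 = 4; aux=15
x=-3: not even, res = 4+1 = 5; aux=12
x=13: not even, res = 5+1 = 6; aux=25
x=1: not even, res = 6+1 = 7; aux=26
x=9: not even, res = 7+1 = 8; aux=35
x=-3: not even, res = 8+1 = 9; aux=32
res*aux = 9*32 = 288

288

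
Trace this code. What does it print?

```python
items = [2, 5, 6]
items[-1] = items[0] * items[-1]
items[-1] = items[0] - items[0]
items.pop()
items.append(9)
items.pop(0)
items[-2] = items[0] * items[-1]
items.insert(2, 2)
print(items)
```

items[-1] = items[0]*items[-1] = 2*6 = 12 → [2, 5, 12]
items[-1] = items[0]-items[0] = 2-2 = 0 → [2, 5, 0]
pop() removes 0 → [2, 5]
append 9 → [2, 5, 9]
pop(0) removes 2 → [5, 9]
items[-2] = items[0]*items[-1] = 5*9 = 45 → [45, 9]
insert 2 at 2 → [45, 9, 2]

[45, 9, 2]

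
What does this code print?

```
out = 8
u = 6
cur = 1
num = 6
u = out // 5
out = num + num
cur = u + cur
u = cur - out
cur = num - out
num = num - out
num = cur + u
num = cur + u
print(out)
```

u = 8//5 = 1
out = 6+6 = 12
cur = 1+1 = 2
u = 2-12 = -10
cur = 6-12 = -6
num = 6-12 = -6
num = (-6)+(-10) = -16
num = (-6)+(-10) = -16

12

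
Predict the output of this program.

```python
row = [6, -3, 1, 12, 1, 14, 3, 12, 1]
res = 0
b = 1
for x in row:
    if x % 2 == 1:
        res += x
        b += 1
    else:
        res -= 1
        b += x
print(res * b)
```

x=6: not odd, res = 0-1 = -1; b=7
x=-3: odd, res = (-1)+(-3) = -4; b=8
x=1: odd, res = (-4)+1 = -3; b=9
x=12: not odd, res = (-3)-1 = -4; b=21
x=1: odd, res = (-4)+1 = -3; b=22
x=14: not odd, res = (-3)-1 = -4; b=36
x=3: odd, res = (-4)+3 = -1; b=37
x=12: not odd, res = (-1)-1 = -2; b=49
x=1: odd, res = (-2)+1 = -1; b=50
res*b = (-1)*50 = -50

-50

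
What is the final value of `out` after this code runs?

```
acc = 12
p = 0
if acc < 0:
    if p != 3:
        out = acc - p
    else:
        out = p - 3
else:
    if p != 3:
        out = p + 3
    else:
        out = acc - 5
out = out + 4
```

7

acc=12, p=0
acc < 0 is False; p != 3 is True
→ out = p + 3 = 3
out = 3+4 = 7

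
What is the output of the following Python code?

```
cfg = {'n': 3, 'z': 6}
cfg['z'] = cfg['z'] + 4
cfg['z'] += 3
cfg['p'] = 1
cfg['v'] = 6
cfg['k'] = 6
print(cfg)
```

cfg['z'] = cfg['z']+4 = 10 → {'n': 3, 'z': 10}
cfg['z'] = 10+3 = 13 → {'n': 3, 'z': 13}
cfg['p'] = 1 → {'n': 3, 'z': 13, 'p': 1}
cfg['v'] = 6 → {'n': 3, 'z': 13, 'p': 1, 'v': 6}
cfg['k'] = 6 → {'n': 3, 'z': 13, 'p': 1, 'v': 6, 'k': 6}

{'n': 3, 'z': 13, 'p': 1, 'v': 6, 'k': 6}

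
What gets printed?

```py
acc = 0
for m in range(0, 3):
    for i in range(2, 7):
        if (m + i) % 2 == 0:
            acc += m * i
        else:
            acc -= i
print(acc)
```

m=0,i=2: even sum, acc = 0+0 = 0
m=0,i=3: odd sum, acc = 0-3 = -3
m=0,i=4: even sum, acc = (-3)+0 = -3
m=0,i=5: odd sum, acc = (-3)-5 = -8
m=0,i=6: even sum, acc = (-8)+0 = -8
m=1,i=2: odd sum, acc = (-8)-2 = -10
m=1,i=3: even sum, acc = (-10)+3 = -7
m=1,i=4: odd sum, acc = (-7)-4 = -11
m=1,i=5: even sum, acc = (-11)+5 = -6
m=1,i=6: odd sum, acc = (-6)-6 = -12
m=2,i=2: even sum, acc = (-12)+4 = -8
m=2,i=3: odd sum, acc = (-8)-3 = -11
m=2,i=4: even sum, acc = (-11)+8 = -3
m=2,i=5: odd sum, acc = (-3)-5 = -8
m=2,i=6: even sum, acc = (-8)+12 = 4

4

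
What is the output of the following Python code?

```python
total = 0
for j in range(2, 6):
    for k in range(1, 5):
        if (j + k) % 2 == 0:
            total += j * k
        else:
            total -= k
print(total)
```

48

j=2,k=1: odd sum, total = 0-1 = -1
j=2,k=2: even sum, total = (-1)+4 = 3
j=2,k=3: odd sum, total = 3-3 = 0
j=2,k=4: even sum, total = 0+8 = 8
j=3,k=1: even sum, total = 8+3 = 11
j=3,k=2: odd sum, total = 11-2 = 9
j=3,k=3: even sum, total = 9+9 = 18
j=3,k=4: odd sum, total = 18-4 = 14
j=4,k=1: odd sum, total = 14-1 = 13
j=4,k=2: even sum, total = 13+8 = 21
j=4,k=3: odd sum, total = 21-3 = 18
j=4,k=4: even sum, total = 18+16 = 34
j=5,k=1: even sum, total = 34+5 = 39
j=5,k=2: odd sum, total = 39-2 = 37
j=5,k=3: even sum, total = 37+15 = 52
j=5,k=4: odd sum, total = 52-4 = 48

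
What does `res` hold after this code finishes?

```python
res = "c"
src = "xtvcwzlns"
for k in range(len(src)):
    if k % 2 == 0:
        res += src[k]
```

k=0: add 'x' → 'cx'
k=1: skip
k=2: add 'v' → 'cxv'
k=3: skip
k=4: add 'w' → 'cxvw'
k=5: skip
k=6: add 'l' → 'cxvwl'
k=7: skip
k=8: add 's' → 'cxvwls'

'cxvwls'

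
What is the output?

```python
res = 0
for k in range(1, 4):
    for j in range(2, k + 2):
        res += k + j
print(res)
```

k=1,j=2: res = 0+3 = 3
k=2,j=2: res = 3+4 = 7
k=2,j=3: res = 7+5 = 12
k=3,j=2: res = 12+5 = 17
k=3,j=3: res = 17+6 = 23
k=3,j=4: res = 23+7 = 30

30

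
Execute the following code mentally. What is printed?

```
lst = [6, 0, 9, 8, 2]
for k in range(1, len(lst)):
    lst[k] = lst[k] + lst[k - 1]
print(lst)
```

[6, 6, 15, 23, 25]

k=1: lst[1] = 0+6 = 6 → [6, 6, 9, 8, 2]
k=2: lst[2] = 9+6 = 15 → [6, 6, 15, 8, 2]
k=3: lst[3] = 8+15 = 23 → [6, 6, 15, 23, 2]
k=4: lst[4] = 2+23 = 25 → [6, 6, 15, 23, 25]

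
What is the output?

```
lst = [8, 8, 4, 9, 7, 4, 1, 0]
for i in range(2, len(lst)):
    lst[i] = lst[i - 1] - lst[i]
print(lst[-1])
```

i=2: lst[2] = 8-4 = 4 → [8, 8, 4, 9, 7, 4, 1, 0]
i=3: lst[3] = 4-9 = -5 → [8, 8, 4, -5, 7, 4, 1, 0]
i=4: lst[4] = (-5)-7 = -12 → [8, 8, 4, -5, -12, 4, 1, 0]
i=5: lst[5] = (-12)-4 = -16 → [8, 8, 4, -5, -12, -16, 1, 0]
i=6: lst[6] = (-16)-1 = -17 → [8, 8, 4, -5, -12, -16, -17, 0]
i=7: lst[7] = (-17)-0 = -17 → [8, 8, 4, -5, -12, -16, -17, -17]

-17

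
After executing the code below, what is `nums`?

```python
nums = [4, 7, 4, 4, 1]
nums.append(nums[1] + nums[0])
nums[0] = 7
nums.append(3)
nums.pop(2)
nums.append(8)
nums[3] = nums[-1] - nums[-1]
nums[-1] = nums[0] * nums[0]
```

[7, 7, 4, 0, 11, 3, 49]

append nums[1]+nums[0] = 7+4 = 11 → [4, 7, 4, 4, 1, 11]
nums[0] = 7 → [7, 7, 4, 4, 1, 11]
append 3 → [7, 7, 4, 4, 1, 11, 3]
pop(2) removes 4 → [7, 7, 4, 1, 11, 3]
append 8 → [7, 7, 4, 1, 11, 3, 8]
nums[3] = nums[-1]-nums[-1] = 8-8 = 0 → [7, 7, 4, 0, 11, 3, 8]
nums[-1] = nums[0]*nums[0] = 7*7 = 49 → [7, 7, 4, 0, 11, 3, 49]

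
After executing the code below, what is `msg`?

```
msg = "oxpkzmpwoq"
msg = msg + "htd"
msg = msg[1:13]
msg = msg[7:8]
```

'o'

+ 'htd' → 'oxpkzmpwoqhtd'
slice [1:13] → 'xpkzmpwoqhtd'
slice [7:8] → 'o'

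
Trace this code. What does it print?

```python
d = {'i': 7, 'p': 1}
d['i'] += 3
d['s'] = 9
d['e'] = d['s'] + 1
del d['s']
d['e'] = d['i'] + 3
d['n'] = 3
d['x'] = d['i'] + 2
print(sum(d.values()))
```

d['i'] = 7+3 = 10 → {'i': 10, 'p': 1}
d['s'] = 9 → {'i': 10, 'p': 1, 's': 9}
d['e'] = d['s']+1 = 10 → {'i': 10, 'p': 1, 's': 9, 'e': 10}
del 's' → {'i': 10, 'p': 1, 'e': 10}
d['e'] = d['i']+3 = 13 → {'i': 10, 'p': 1, 'e': 13}
d['n'] = 3 → {'i': 10, 'p': 1, 'e': 13, 'n': 3}
d['x'] = d['i']+2 = 12 → {'i': 10, 'p': 1, 'e': 13, 'n': 3, 'x': 12}
sum of values = 39

39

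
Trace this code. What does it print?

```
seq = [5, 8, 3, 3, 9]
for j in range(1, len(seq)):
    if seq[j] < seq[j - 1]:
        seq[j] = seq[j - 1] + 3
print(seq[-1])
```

17

j=1: 8>=5, unchanged → [5, 8, 3, 3, 9]
j=2: 3<8, seq[2] = 8+3 = 11 → [5, 8, 11, 3, 9]
j=3: 3<11, seq[3] = 11+3 = 14 → [5, 8, 11, 14, 9]
j=4: 9<14, seq[4] = 14+3 = 17 → [5, 8, 11, 14, 17]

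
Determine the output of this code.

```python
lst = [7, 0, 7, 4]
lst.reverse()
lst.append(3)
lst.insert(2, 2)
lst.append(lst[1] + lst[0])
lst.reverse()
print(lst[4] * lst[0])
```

reverse → [4, 7, 0, 7]
append 3 → [4, 7, 0, 7, 3]
insert 2 at 2 → [4, 7, 2, 0, 7, 3]
append lst[1]+lst[0] = 7+4 = 11 → [4, 7, 2, 0, 7, 3, 11]
reverse → [11, 3, 7, 0, 2, 7, 4]
lst[4]*lst[0] = 2*11 = 22

22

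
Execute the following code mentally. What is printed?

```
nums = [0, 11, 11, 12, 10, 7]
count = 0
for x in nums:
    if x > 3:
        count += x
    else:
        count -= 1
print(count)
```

x=0: not >3, count = 0-1 = -1
x=11: >3, count = (-1)+11 = 10
x=11: >3, count = 10+11 = 21
x=12: >3, count = 21+12 = 33
x=10: >3, count = 33+10 = 43
x=7: >3, count = 43+7 = 50

50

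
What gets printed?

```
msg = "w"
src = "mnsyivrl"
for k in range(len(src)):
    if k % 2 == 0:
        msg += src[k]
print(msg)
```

k=0: add 'm' → 'wm'
k=1: skip
k=2: add 's' → 'wms'
k=3: skip
k=4: add 'i' → 'wmsi'
k=5: skip
k=6: add 'r' → 'wmsir'
k=7: skip

wmsir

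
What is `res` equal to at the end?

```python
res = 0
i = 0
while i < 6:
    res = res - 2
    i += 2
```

i=0: res = 0-2 = -2
i=2: res = (-2)-2 = -4
i=4: res = (-4)-2 = -6

-6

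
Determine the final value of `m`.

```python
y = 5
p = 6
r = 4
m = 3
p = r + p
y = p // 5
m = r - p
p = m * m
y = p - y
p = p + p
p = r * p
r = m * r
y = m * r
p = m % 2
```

-6

p = 4+6 = 10
y = 10//5 = 2
m = 4-10 = -6
p = (-6)*(-6) = 36
y = 36-2 = 34
p = 36+36 = 72
p = 4*72 = 288
r = (-6)*4 = -24
y = (-6)*(-24) = 144
p = (-6)%2 = 0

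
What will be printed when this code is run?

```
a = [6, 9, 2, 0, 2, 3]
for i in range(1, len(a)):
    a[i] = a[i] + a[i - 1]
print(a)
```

i=1: a[1] = 9+6 = 15 → [6, 15, 2, 0, 2, 3]
i=2: a[2] = 2+15 = 17 → [6, 15, 17, 0, 2, 3]
i=3: a[3] = 0+17 = 17 → [6, 15, 17, 17, 2, 3]
i=4: a[4] = 2+17 = 19 → [6, 15, 17, 17, 19, 3]
i=5: a[5] = 3+19 = 22 → [6, 15, 17, 17, 19, 22]

[6, 15, 17, 17, 19, 22]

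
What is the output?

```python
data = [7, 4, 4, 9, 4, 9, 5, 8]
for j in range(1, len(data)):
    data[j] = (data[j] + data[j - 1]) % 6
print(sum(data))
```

j=1: data[1] = (4+7)%6 = 5 → [7, 5, 4, 9, 4, 9, 5, 8]
j=2: data[2] = (4+5)%6 = 3 → [7, 5, 3, 9, 4, 9, 5, 8]
j=3: data[3] = (9+3)%6 = 0 → [7, 5, 3, 0, 4, 9, 5, 8]
j=4: data[4] = (4+0)%6 = 4 → [7, 5, 3, 0, 4, 9, 5, 8]
j=5: data[5] = (9+4)%6 = 1 → [7, 5, 3, 0, 4, 1, 5, 8]
j=6: data[6] = (5+1)%6 = 0 → [7, 5, 3, 0, 4, 1, 0, 8]
j=7: data[7] = (8+0)%6 = 2 → [7, 5, 3, 0, 4, 1, 0, 2]
sum = 22

22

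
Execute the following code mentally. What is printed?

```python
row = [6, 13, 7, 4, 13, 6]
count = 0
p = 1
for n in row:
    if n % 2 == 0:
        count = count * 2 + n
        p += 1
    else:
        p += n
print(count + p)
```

n=6: even, count = 0*2+6 = 6; p=2
n=13: not even; p=15
n=7: not even; p=22
n=4: even, count = 6*2+4 = 16; p=23
n=13: not even; p=36
n=6: even, count = 16*2+6 = 38; p=37
count+p = 38+37 = 75

75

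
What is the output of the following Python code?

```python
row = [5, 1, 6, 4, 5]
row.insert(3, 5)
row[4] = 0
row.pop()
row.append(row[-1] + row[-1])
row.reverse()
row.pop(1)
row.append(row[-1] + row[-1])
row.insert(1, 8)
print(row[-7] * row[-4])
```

insert 5 at 3 → [5, 1, 6, 5, 4, 5]
row[4] = 0 → [5, 1, 6, 5, 0, 5]
pop() removes 5 → [5, 1, 6, 5, 0]
append row[-1]+row[-1] = 0+0 = 0 → [5, 1, 6, 5, 0, 0]
reverse → [0, 0, 5, 6, 1, 5]
pop(1) removes 0 → [0, 5, 6, 1, 5]
append row[-1]+row[-1] = 5+5 = 10 → [0, 5, 6, 1, 5, 10]
insert 8 at 1 → [0, 8, 5, 6, 1, 5, 10]
row[-7]*row[-4] = 0*6 = 0

0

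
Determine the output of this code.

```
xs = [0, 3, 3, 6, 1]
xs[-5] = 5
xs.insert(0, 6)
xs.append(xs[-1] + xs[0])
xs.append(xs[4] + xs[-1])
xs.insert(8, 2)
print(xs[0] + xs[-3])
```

13

xs[-5] = 5 → [5, 3, 3, 6, 1]
insert 6 at 0 → [6, 5, 3, 3, 6, 1]
append xs[-1]+xs[0] = 1+6 = 7 → [6, 5, 3, 3, 6, 1, 7]
append xs[4]+xs[-1] = 6+7 = 13 → [6, 5, 3, 3, 6, 1, 7, 13]
insert 2 at 8 → [6, 5, 3, 3, 6, 1, 7, 13, 2]
xs[0]+xs[-3] = 6+7 = 13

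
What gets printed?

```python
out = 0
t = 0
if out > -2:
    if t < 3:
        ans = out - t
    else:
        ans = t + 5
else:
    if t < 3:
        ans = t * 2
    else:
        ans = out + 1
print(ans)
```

0

out=0, t=0
out > -2 is True; t < 3 is True
→ ans = out - t = 0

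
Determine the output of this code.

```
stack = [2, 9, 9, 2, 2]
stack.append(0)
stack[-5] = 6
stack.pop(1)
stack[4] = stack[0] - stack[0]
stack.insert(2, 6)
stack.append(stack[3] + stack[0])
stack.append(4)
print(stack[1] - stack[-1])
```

5

append 0 → [2, 9, 9, 2, 2, 0]
stack[-5] = 6 → [2, 6, 9, 2, 2, 0]
pop(1) removes 6 → [2, 9, 2, 2, 0]
stack[4] = stack[0]-stack[0] = 2-2 = 0 → [2, 9, 2, 2, 0]
insert 6 at 2 → [2, 9, 6, 2, 2, 0]
append stack[3]+stack[0] = 2+2 = 4 → [2, 9, 6, 2, 2, 0, 4]
append 4 → [2, 9, 6, 2, 2, 0, 4, 4]
stack[1]-stack[-1] = 9-4 = 5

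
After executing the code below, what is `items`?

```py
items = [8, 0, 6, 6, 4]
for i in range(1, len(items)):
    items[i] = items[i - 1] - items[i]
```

i=1: items[1] = 8-0 = 8 → [8, 8, 6, 6, 4]
i=2: items[2] = 8-6 = 2 → [8, 8, 2, 6, 4]
i=3: items[3] = 2-6 = -4 → [8, 8, 2, -4, 4]
i=4: items[4] = (-4)-4 = -8 → [8, 8, 2, -4, -8]

[8, 8, 2, -4, -8]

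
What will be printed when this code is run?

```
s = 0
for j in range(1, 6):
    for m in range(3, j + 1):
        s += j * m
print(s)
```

97

j=3,m=3: s = 0+9 = 9
j=4,m=3: s = 9+12 = 21
j=4,m=4: s = 21+16 = 37
j=5,m=3: s = 37+15 = 52
j=5,m=4: s = 52+20 = 72
j=5,m=5: s = 72+25 = 97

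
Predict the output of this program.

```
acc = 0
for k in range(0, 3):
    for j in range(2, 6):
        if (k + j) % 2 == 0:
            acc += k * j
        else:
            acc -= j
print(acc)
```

k=0,j=2: even sum, acc = 0+0 = 0
k=0,j=3: odd sum, acc = 0-3 = -3
k=0,j=4: even sum, acc = (-3)+0 = -3
k=0,j=5: odd sum, acc = (-3)-5 = -8
k=1,j=2: odd sum, acc = (-8)-2 = -10
k=1,j=3: even sum, acc = (-10)+3 = -7
k=1,j=4: odd sum, acc = (-7)-4 = -11
k=1,j=5: even sum, acc = (-11)+5 = -6
k=2,j=2: even sum, acc = (-6)+4 = -2
k=2,j=3: odd sum, acc = (-2)-3 = -5
k=2,j=4: even sum, acc = (-5)+8 = 3
k=2,j=5: odd sum, acc = 3-5 = -2

-2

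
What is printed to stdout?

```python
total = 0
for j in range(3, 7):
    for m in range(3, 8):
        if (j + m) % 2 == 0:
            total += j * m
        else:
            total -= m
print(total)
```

j=3,m=3: even sum, total = 0+9 = 9
j=3,m=4: odd sum, total = 9-4 = 5
j=3,m=5: even sum, total = 5+15 = 20
j=3,m=6: odd sum, total = 20-6 = 14
j=3,m=7: even sum, total = 14+21 = 35
j=4,m=3: odd sum, total = 35-3 = 32
j=4,m=4: even sum, total = 32+16 = 48
j=4,m=5: odd sum, total = 48-5 = 43
j=4,m=6: even sum, total = 43+24 = 67
j=4,m=7: odd sum, total = 67-7 = 60
j=5,m=3: even sum, total = 60+15 = 75
j=5,m=4: odd sum, total = 75-4 = 71
j=5,m=5: even sum, total = 71+25 = 96
j=5,m=6: odd sum, total = 96-6 = 90
j=5,m=7: even sum, total = 90+35 = 125
j=6,m=3: odd sum, total = 125-3 = 122
j=6,m=4: even sum, total = 122+24 = 146
j=6,m=5: odd sum, total = 146-5 = 141
j=6,m=6: even sum, total = 141+36 = 177
j=6,m=7: odd sum, total = 177-7 = 170

170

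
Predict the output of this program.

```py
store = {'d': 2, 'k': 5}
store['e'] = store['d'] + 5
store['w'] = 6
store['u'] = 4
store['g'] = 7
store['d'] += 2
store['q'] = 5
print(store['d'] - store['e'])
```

-3

store['e'] = store['d']+5 = 7 → {'d': 2, 'k': 5, 'e': 7}
store['w'] = 6 → {'d': 2, 'k': 5, 'e': 7, 'w': 6}
store['u'] = 4 → {'d': 2, 'k': 5, 'e': 7, 'w': 6, 'u': 4}
store['g'] = 7 → {'d': 2, 'k': 5, 'e': 7, 'w': 6, 'u': 4, 'g': 7}
store['d'] = 2+2 = 4 → {'d': 4, 'k': 5, 'e': 7, 'w': 6, 'u': 4, 'g': 7}
store['q'] = 5 → {'d': 4, 'k': 5, 'e': 7, 'w': 6, 'u': 4, 'g': 7, 'q': 5}
store['d']-store['e'] = 4-7 = -3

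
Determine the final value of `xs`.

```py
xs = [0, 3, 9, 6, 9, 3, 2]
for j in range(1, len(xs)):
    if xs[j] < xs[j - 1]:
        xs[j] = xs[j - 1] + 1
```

j=1: 3>=0, unchanged → [0, 3, 9, 6, 9, 3, 2]
j=2: 9>=3, unchanged → [0, 3, 9, 6, 9, 3, 2]
j=3: 6<9, xs[3] = 9+1 = 10 → [0, 3, 9, 10, 9, 3, 2]
j=4: 9<10, xs[4] = 10+1 = 11 → [0, 3, 9, 10, 11, 3, 2]
j=5: 3<11, xs[5] = 11+1 = 12 → [0, 3, 9, 10, 11, 12, 2]
j=6: 2<12, xs[6] = 12+1 = 13 → [0, 3, 9, 10, 11, 12, 13]

[0, 3, 9, 10, 11, 12, 13]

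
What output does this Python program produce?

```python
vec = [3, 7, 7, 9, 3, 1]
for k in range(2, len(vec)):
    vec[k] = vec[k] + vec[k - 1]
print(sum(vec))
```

k=2: vec[2] = 7+7 = 14 → [3, 7, 14, 9, 3, 1]
k=3: vec[3] = 9+14 = 23 → [3, 7, 14, 23, 3, 1]
k=4: vec[4] = 3+23 = 26 → [3, 7, 14, 23, 26, 1]
k=5: vec[5] = 1+26 = 27 → [3, 7, 14, 23, 26, 27]
sum = 100

100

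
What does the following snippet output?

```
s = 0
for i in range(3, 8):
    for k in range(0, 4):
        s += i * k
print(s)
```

i=3,k=0: s = 0+0 = 0
i=3,k=1: s = 0+3 = 3
i=3,k=2: s = 3+6 = 9
i=3,k=3: s = 9+9 = 18
i=4,k=0: s = 18+0 = 18
i=4,k=1: s = 18+4 = 22
i=4,k=2: s = 22+8 = 30
i=4,k=3: s = 30+12 = 42
i=5,k=0: s = 42+0 = 42
i=5,k=1: s = 42+5 = 47
i=5,k=2: s = 47+10 = 57
i=5,k=3: s = 57+15 = 72
i=6,k=0: s = 72+0 = 72
i=6,k=1: s = 72+6 = 78
i=6,k=2: s = 78+12 = 90
i=6,k=3: s = 90+18 = 108
i=7,k=0: s = 108+0 = 108
i=7,k=1: s = 108+7 = 115
i=7,k=2: s = 115+14 = 129
i=7,k=3: s = 129+21 = 150

150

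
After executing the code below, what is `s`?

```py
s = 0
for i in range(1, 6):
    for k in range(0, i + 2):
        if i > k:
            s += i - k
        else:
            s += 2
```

55

i=1,k=0: 1>0, s = 0+1 = 1
i=1,k=1: not 1>1, s = 1+2 = 3
i=1,k=2: not 1>2, s = 3+2 = 5
i=2,k=0: 2>0, s = 5+2 = 7
i=2,k=1: 2>1, s = 7+1 = 8
i=2,k=2: not 2>2, s = 8+2 = 10
i=2,k=3: not 2>3, s = 10+2 = 12
i=3,k=0: 3>0, s = 12+3 = 15
i=3,k=1: 3>1, s = 15+2 = 17
i=3,k=2: 3>2, s = 17+1 = 18
i=3,k=3: not 3>3, s = 18+2 = 20
i=3,k=4: not 3>4, s = 20+2 = 22
i=4,k=0: 4>0, s = 22+4 = 26
i=4,k=1: 4>1, s = 26+3 = 29
i=4,k=2: 4>2, s = 29+2 = 31
i=4,k=3: 4>3, s = 31+1 = 32
i=4,k=4: not 4>4, s = 32+2 = 34
i=4,k=5: not 4>5, s = 34+2 = 36
i=5,k=0: 5>0, s = 36+5 = 41
i=5,k=1: 5>1, s = 41+4 = 45
i=5,k=2: 5>2, s = 45+3 = 48
i=5,k=3: 5>3, s = 48+2 = 50
i=5,k=4: 5>4, s = 50+1 = 51
i=5,k=5: not 5>5, s = 51+2 = 53
i=5,k=6: not 5>6, s = 53+2 = 55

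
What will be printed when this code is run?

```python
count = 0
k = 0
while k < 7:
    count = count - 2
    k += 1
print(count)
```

k=0: count = 0-2 = -2
k=1: count = (-2)-2 = -4
k=2: count = (-4)-2 = -6
k=3: count = (-6)-2 = -8
k=4: count = (-8)-2 = -10
k=5: count = (-10)-2 = -12
k=6: count = (-12)-2 = -14

-14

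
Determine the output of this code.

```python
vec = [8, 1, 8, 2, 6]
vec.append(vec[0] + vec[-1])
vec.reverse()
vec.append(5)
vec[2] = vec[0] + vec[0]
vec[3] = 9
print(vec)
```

[14, 6, 28, 9, 1, 8, 5]

append vec[0]+vec[-1] = 8+6 = 14 → [8, 1, 8, 2, 6, 14]
reverse → [14, 6, 2, 8, 1, 8]
append 5 → [14, 6, 2, 8, 1, 8, 5]
vec[2] = vec[0]+vec[0] = 14+14 = 28 → [14, 6, 28, 8, 1, 8, 5]
vec[3] = 9 → [14, 6, 28, 9, 1, 8, 5]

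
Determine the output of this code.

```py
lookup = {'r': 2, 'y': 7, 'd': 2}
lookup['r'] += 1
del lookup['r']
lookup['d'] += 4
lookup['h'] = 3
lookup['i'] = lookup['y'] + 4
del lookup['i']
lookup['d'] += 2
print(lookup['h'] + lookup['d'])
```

lookup['r'] = 2+1 = 3 → {'r': 3, 'y': 7, 'd': 2}
del 'r' → {'y': 7, 'd': 2}
lookup['d'] = 2+4 = 6 → {'y': 7, 'd': 6}
lookup['h'] = 3 → {'y': 7, 'd': 6, 'h': 3}
lookup['i'] = lookup['y']+4 = 11 → {'y': 7, 'd': 6, 'h': 3, 'i': 11}
del 'i' → {'y': 7, 'd': 6, 'h': 3}
lookup['d'] = 6+2 = 8 → {'y': 7, 'd': 8, 'h': 3}
lookup['h']+lookup['d'] = 3+8 = 11

11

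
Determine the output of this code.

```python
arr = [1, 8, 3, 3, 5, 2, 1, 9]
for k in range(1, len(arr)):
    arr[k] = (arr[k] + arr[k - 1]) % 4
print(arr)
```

[1, 1, 0, 3, 0, 2, 3, 0]

k=1: arr[1] = (8+1)%4 = 1 → [1, 1, 3, 3, 5, 2, 1, 9]
k=2: arr[2] = (3+1)%4 = 0 → [1, 1, 0, 3, 5, 2, 1, 9]
k=3: arr[3] = (3+0)%4 = 3 → [1, 1, 0, 3, 5, 2, 1, 9]
k=4: arr[4] = (5+3)%4 = 0 → [1, 1, 0, 3, 0, 2, 1, 9]
k=5: arr[5] = (2+0)%4 = 2 → [1, 1, 0, 3, 0, 2, 1, 9]
k=6: arr[6] = (1+2)%4 = 3 → [1, 1, 0, 3, 0, 2, 3, 9]
k=7: arr[7] = (9+3)%4 = 0 → [1, 1, 0, 3, 0, 2, 3, 0]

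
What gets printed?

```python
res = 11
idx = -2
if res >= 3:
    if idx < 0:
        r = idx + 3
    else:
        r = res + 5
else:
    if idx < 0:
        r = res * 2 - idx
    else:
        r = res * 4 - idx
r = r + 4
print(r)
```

5

res=11, idx=-2
res >= 3 is True; idx < 0 is True
→ r = idx + 3 = 1
r = 1+4 = 5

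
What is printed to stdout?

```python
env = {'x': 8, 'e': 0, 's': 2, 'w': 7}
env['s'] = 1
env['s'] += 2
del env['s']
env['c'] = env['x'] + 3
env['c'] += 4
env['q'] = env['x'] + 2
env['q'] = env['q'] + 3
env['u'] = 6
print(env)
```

{'x': 8, 'e': 0, 'w': 7, 'c': 15, 'q': 13, 'u': 6}

env['s'] = 1 → {'x': 8, 'e': 0, 's': 1, 'w': 7}
env['s'] = 1+2 = 3 → {'x': 8, 'e': 0, 's': 3, 'w': 7}
del 's' → {'x': 8, 'e': 0, 'w': 7}
env['c'] = env['x']+3 = 11 → {'x': 8, 'e': 0, 'w': 7, 'c': 11}
env['c'] = 11+4 = 15 → {'x': 8, 'e': 0, 'w': 7, 'c': 15}
env['q'] = env['x']+2 = 10 → {'x': 8, 'e': 0, 'w': 7, 'c': 15, 'q': 10}
env['q'] = env['q']+3 = 13 → {'x': 8, 'e': 0, 'w': 7, 'c': 15, 'q': 13}
env['u'] = 6 → {'x': 8, 'e': 0, 'w': 7, 'c': 15, 'q': 13, 'u': 6}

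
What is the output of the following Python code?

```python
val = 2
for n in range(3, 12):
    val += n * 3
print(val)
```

n=3: val = 2+3*3 = 11
n=4: val = 11+4*3 = 23
n=5: val = 23+5*3 = 38
n=6: val = 38+6*3 = 56
n=7: val = 56+7*3 = 77
n=8: val = 77+8*3 = 101
n=9: val = 101+9*3 = 128
n=10: val = 128+10*3 = 158
n=11: val = 158+11*3 = 191

191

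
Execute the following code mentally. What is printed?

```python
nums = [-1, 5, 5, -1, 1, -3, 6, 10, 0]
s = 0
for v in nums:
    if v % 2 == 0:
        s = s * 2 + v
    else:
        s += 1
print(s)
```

92

v=-1: not even, s = 0+1 = 1
v=5: not even, s = 1+1 = 2
v=5: not even, s = 2+1 = 3
v=-1: not even, s = 3+1 = 4
v=1: not even, s = 4+1 = 5
v=-3: not even, s = 5+1 = 6
v=6: even, s = 6*2+6 = 18
v=10: even, s = 18*2+10 = 46
v=0: even, s = 46*2+0 = 92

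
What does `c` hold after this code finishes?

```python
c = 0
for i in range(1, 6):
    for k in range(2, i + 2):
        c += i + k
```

105

i=1,k=2: c = 0+3 = 3
i=2,k=2: c = 3+4 = 7
i=2,k=3: c = 7+5 = 12
i=3,k=2: c = 12+5 = 17
i=3,k=3: c = 17+6 = 23
i=3,k=4: c = 23+7 = 30
i=4,k=2: c = 30+6 = 36
i=4,k=3: c = 36+7 = 43
i=4,k=4: c = 43+8 = 51
i=4,k=5: c = 51+9 = 60
i=5,k=2: c = 60+7 = 67
i=5,k=3: c = 67+8 = 75
i=5,k=4: c = 75+9 = 84
i=5,k=5: c = 84+10 = 94
i=5,k=6: c = 94+11 = 105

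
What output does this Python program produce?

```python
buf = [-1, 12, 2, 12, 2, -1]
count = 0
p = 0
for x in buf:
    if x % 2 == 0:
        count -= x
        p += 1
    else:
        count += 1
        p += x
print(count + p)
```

x=-1: not even, count = 0+1 = 1; p=-1
x=12: even, count = 1-12 = -11; p=0
x=2: even, count = (-11)-2 = -13; p=1
x=12: even, count = (-13)-12 = -25; p=2
x=2: even, count = (-25)-2 = -27; p=3
x=-1: not even, count = (-27)+1 = -26; p=2
count+p = (-26)+2 = -24

-24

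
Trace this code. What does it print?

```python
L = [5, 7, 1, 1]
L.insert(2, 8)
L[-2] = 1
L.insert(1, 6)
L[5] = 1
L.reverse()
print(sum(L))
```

28

insert 8 at 2 → [5, 7, 8, 1, 1]
L[-2] = 1 → [5, 7, 8, 1, 1]
insert 6 at 1 → [5, 6, 7, 8, 1, 1]
L[5] = 1 → [5, 6, 7, 8, 1, 1]
reverse → [1, 1, 8, 7, 6, 5]
sum = 28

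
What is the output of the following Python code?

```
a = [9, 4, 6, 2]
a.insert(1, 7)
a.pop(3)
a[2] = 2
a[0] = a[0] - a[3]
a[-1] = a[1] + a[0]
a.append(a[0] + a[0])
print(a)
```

[7, 7, 2, 14, 14]

insert 7 at 1 → [9, 7, 4, 6, 2]
pop(3) removes 6 → [9, 7, 4, 2]
a[2] = 2 → [9, 7, 2, 2]
a[0] = a[0]-a[3] = 9-2 = 7 → [7, 7, 2, 2]
a[-1] = a[1]+a[0] = 7+7 = 14 → [7, 7, 2, 14]
append a[0]+a[0] = 7+7 = 14 → [7, 7, 2, 14, 14]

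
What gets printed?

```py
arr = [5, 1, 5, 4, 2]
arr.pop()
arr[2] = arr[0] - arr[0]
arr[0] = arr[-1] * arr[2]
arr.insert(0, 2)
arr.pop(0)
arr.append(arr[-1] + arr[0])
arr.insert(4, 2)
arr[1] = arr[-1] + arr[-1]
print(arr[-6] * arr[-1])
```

pop() removes 2 → [5, 1, 5, 4]
arr[2] = arr[0]-arr[0] = 5-5 = 0 → [5, 1, 0, 4]
arr[0] = arr[-1]*arr[2] = 4*0 = 0 → [0, 1, 0, 4]
insert 2 at 0 → [2, 0, 1, 0, 4]
pop(0) removes 2 → [0, 1, 0, 4]
append arr[-1]+arr[0] = 4+0 = 4 → [0, 1, 0, 4, 4]
insert 2 at 4 → [0, 1, 0, 4, 2, 4]
arr[1] = arr[-1]+arr[-1] = 4+4 = 8 → [0, 8, 0, 4, 2, 4]
arr[-6]*arr[-1] = 0*4 = 0

0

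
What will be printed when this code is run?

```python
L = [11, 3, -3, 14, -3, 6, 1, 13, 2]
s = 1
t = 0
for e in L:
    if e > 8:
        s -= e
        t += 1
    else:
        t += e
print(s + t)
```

e=11: >8, s = 1-11 = -10; t=1
e=3: not >8; t=4
e=-3: not >8; t=1
e=14: >8, s = (-10)-14 = -24; t=2
e=-3: not >8; t=-1
e=6: not >8; t=5
e=1: not >8; t=6
e=13: >8, s = (-24)-13 = -37; t=7
e=2: not >8; t=9
s+t = (-37)+9 = -28

-28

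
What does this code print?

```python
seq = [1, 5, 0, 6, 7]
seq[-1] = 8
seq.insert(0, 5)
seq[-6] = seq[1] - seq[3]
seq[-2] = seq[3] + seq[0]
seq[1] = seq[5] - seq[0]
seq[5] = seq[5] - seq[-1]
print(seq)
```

[1, 7, 5, 0, 1, 0]

seq[-1] = 8 → [1, 5, 0, 6, 8]
insert 5 at 0 → [5, 1, 5, 0, 6, 8]
seq[-6] = seq[1]-seq[3] = 1-0 = 1 → [1, 1, 5, 0, 6, 8]
seq[-2] = seq[3]+seq[0] = 0+1 = 1 → [1, 1, 5, 0, 1, 8]
seq[1] = seq[5]-seq[0] = 8-1 = 7 → [1, 7, 5, 0, 1, 8]
seq[5] = seq[5]-seq[-1] = 8-8 = 0 → [1, 7, 5, 0, 1, 0]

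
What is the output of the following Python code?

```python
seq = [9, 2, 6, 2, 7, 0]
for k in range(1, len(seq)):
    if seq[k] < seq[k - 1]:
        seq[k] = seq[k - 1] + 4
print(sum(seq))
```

k=1: 2<9, seq[1] = 9+4 = 13 → [9, 13, 6, 2, 7, 0]
k=2: 6<13, seq[2] = 13+4 = 17 → [9, 13, 17, 2, 7, 0]
k=3: 2<17, seq[3] = 17+4 = 21 → [9, 13, 17, 21, 7, 0]
k=4: 7<21, seq[4] = 21+4 = 25 → [9, 13, 17, 21, 25, 0]
k=5: 0<25, seq[5] = 25+4 = 29 → [9, 13, 17, 21, 25, 29]
sum = 114

114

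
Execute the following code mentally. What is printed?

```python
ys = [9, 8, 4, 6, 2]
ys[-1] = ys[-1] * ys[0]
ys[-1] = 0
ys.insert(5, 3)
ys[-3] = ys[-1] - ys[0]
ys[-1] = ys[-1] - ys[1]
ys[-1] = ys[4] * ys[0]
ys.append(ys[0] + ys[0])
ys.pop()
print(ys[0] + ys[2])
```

13

ys[-1] = ys[-1]*ys[0] = 2*9 = 18 → [9, 8, 4, 6, 18]
ys[-1] = 0 → [9, 8, 4, 6, 0]
insert 3 at 5 → [9, 8, 4, 6, 0, 3]
ys[-3] = ys[-1]-ys[0] = 3-9 = -6 → [9, 8, 4, -6, 0, 3]
ys[-1] = ys[-1]-ys[1] = 3-8 = -5 → [9, 8, 4, -6, 0, -5]
ys[-1] = ys[4]*ys[0] = 0*9 = 0 → [9, 8, 4, -6, 0, 0]
append ys[0]+ys[0] = 9+9 = 18 → [9, 8, 4, -6, 0, 0, 18]
pop() removes 18 → [9, 8, 4, -6, 0, 0]
ys[0]+ys[2] = 9+4 = 13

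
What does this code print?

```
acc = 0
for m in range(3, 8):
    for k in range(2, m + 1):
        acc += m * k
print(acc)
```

430

m=3,k=2: acc = 0+6 = 6
m=3,k=3: acc = 6+9 = 15
m=4,k=2: acc = 15+8 = 23
m=4,k=3: acc = 23+12 = 35
m=4,k=4: acc = 35+16 = 51
m=5,k=2: acc = 51+10 = 61
m=5,k=3: acc = 61+15 = 76
m=5,k=4: acc = 76+20 = 96
m=5,k=5: acc = 96+25 = 121
m=6,k=2: acc = 121+12 = 133
m=6,k=3: acc = 133+18 = 151
m=6,k=4: acc = 151+24 = 175
m=6,k=5: acc = 175+30 = 205
m=6,k=6: acc = 205+36 = 241
m=7,k=2: acc = 241+14 = 255
m=7,k=3: acc = 255+21 = 276
m=7,k=4: acc = 276+28 = 304
m=7,k=5: acc = 304+35 = 339
m=7,k=6: acc = 339+42 = 381
m=7,k=7: acc = 381+49 = 430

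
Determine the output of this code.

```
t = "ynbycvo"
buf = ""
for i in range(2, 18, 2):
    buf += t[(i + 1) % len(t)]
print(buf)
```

yvybcony

i=2: add t[3]='y' → 'y'
i=4: add t[5]='v' → 'yv'
i=6: add t[0]='y' → 'yvy'
i=8: add t[2]='b' → 'yvyb'
i=10: add t[4]='c' → 'yvybc'
i=12: add t[6]='o' → 'yvybco'
i=14: add t[1]='n' → 'yvybcon'
i=16: add t[3]='y' → 'yvybcony'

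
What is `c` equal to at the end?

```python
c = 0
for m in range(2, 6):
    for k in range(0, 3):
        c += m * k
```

42

m=2,k=0: c = 0+0 = 0
m=2,k=1: c = 0+2 = 2
m=2,k=2: c = 2+4 = 6
m=3,k=0: c = 6+0 = 6
m=3,k=1: c = 6+3 = 9
m=3,k=2: c = 9+6 = 15
m=4,k=0: c = 15+0 = 15
m=4,k=1: c = 15+4 = 19
m=4,k=2: c = 19+8 = 27
m=5,k=0: c = 27+0 = 27
m=5,k=1: c = 27+5 = 32
m=5,k=2: c = 32+10 = 42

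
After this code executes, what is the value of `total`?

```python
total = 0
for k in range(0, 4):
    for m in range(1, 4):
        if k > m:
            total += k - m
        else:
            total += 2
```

k=0,m=1: not 0>1, total = 0+2 = 2
k=0,m=2: not 0>2, total = 2+2 = 4
k=0,m=3: not 0>3, total = 4+2 = 6
k=1,m=1: not 1>1, total = 6+2 = 8
k=1,m=2: not 1>2, total = 8+2 = 10
k=1,m=3: not 1>3, total = 10+2 = 12
k=2,m=1: 2>1, total = 12+1 = 13
k=2,m=2: not 2>2, total = 13+2 = 15
k=2,m=3: not 2>3, total = 15+2 = 17
k=3,m=1: 3>1, total = 17+2 = 19
k=3,m=2: 3>2, total = 19+1 = 20
k=3,m=3: not 3>3, total = 20+2 = 22

22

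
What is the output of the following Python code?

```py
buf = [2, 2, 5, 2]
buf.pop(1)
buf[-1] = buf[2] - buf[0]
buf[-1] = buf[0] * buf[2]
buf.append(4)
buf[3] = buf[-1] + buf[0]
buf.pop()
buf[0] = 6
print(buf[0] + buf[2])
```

pop(1) removes 2 → [2, 5, 2]
buf[-1] = buf[2]-buf[0] = 2-2 = 0 → [2, 5, 0]
buf[-1] = buf[0]*buf[2] = 2*0 = 0 → [2, 5, 0]
append 4 → [2, 5, 0, 4]
buf[3] = buf[-1]+buf[0] = 4+2 = 6 → [2, 5, 0, 6]
pop() removes 6 → [2, 5, 0]
buf[0] = 6 → [6, 5, 0]
buf[0]+buf[2] = 6+0 = 6

6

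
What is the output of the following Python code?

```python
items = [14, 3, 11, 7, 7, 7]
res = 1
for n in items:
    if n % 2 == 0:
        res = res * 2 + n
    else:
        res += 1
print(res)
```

21

n=14: even, res = 1*2+14 = 16
n=3: not even, res = 16+1 = 17
n=11: not even, res = 17+1 = 18
n=7: not even, res = 18+1 = 19
n=7: not even, res = 19+1 = 20
n=7: not even, res = 20+1 = 21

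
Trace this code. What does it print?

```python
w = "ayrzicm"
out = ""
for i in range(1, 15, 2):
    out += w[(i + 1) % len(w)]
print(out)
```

rimyzca

i=1: add w[2]='r' → 'r'
i=3: add w[4]='i' → 'ri'
i=5: add w[6]='m' → 'rim'
i=7: add w[1]='y' → 'rimy'
i=9: add w[3]='z' → 'rimyz'
i=11: add w[5]='c' → 'rimyzc'
i=13: add w[0]='a' → 'rimyzca'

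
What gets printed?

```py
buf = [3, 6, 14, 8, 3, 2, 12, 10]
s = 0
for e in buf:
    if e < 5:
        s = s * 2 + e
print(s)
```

20

e=3: <5, s = 0*2+3 = 3
e=6: not <5
e=14: not <5
e=8: not <5
e=3: <5, s = 3*2+3 = 9
e=2: <5, s = 9*2+2 = 20
e=12: not <5
e=10: not <5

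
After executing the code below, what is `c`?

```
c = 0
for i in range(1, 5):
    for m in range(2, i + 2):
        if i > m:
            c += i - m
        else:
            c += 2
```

i=1,m=2: not 1>2, c = 0+2 = 2
i=2,m=2: not 2>2, c = 2+2 = 4
i=2,m=3: not 2>3, c = 4+2 = 6
i=3,m=2: 3>2, c = 6+1 = 7
i=3,m=3: not 3>3, c = 7+2 = 9
i=3,m=4: not 3>4, c = 9+2 = 11
i=4,m=2: 4>2, c = 11+2 = 13
i=4,m=3: 4>3, c = 13+1 = 14
i=4,m=4: not 4>4, c = 14+2 = 16
i=4,m=5: not 4>5, c = 16+2 = 18

18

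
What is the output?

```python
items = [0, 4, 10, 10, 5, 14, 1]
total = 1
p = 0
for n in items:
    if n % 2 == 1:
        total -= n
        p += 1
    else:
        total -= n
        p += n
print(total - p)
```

-83

n=0: not odd, total = 1-0 = 1; p=0
n=4: not odd, total = 1-4 = -3; p=4
n=10: not odd, total = (-3)-10 = -13; p=14
n=10: not odd, total = (-13)-10 = -23; p=24
n=5: odd, total = (-23)-5 = -28; p=25
n=14: not odd, total = (-28)-14 = -42; p=39
n=1: odd, total = (-42)-1 = -43; p=40
total-p = (-43)-40 = -83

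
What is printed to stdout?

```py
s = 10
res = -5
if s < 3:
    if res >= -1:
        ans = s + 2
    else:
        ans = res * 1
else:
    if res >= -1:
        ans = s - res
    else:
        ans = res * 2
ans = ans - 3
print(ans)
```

-13

s=10, res=-5
s < 3 is False; res >= -1 is False
→ ans = res * 2 = -10
ans = (-10)-3 = -13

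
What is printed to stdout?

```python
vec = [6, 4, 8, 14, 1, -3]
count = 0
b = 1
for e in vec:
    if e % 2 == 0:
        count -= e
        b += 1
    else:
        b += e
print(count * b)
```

-96

e=6: even, count = 0-6 = -6; b=2
e=4: even, count = (-6)-4 = -10; b=3
e=8: even, count = (-10)-8 = -18; b=4
e=14: even, count = (-18)-14 = -32; b=5
e=1: not even; b=6
e=-3: not even; b=3
count*b = (-32)*3 = -96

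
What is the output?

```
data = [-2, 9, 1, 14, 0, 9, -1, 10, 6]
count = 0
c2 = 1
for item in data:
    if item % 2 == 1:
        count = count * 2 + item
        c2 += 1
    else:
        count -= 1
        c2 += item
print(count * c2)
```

item=-2: not odd, count = 0-1 = -1; c2=-1
item=9: odd, count = (-1)*2+9 = 7; c2=0
item=1: odd, count = 7*2+1 = 15; c2=1
item=14: not odd, count = 15-1 = 14; c2=15
item=0: not odd, count = 14-1 = 13; c2=15
item=9: odd, count = 13*2+9 = 35; c2=16
item=-1: odd, count = 35*2+(-1) = 69; c2=17
item=10: not odd, count = 69-1 = 68; c2=27
item=6: not odd, count = 68-1 = 67; c2=33
count*c2 = 67*33 = 2211

2211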